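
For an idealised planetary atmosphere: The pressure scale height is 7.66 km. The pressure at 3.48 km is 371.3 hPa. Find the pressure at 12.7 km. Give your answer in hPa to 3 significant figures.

P ≈ 111 hPa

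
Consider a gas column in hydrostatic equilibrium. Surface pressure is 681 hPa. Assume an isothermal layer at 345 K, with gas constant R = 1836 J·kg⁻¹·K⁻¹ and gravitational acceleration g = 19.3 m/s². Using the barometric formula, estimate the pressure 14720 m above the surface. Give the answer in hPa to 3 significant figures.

P ≈ 435 hPa

Scale height: H = RT/g = 1836 × 345 / 19.3 = 32820 m.
Barometric formula: P = P₀ exp(−z/H).
z/H = 14720/32820 = 0.44851; exp(−0.44851) = 0.63858.
P = 681 × 0.63858 = 434.87 hPa.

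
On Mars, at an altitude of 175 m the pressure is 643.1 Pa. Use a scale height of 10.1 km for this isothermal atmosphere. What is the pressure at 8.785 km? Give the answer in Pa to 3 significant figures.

Between two levels, P₂ = P₁ exp(−Δz/H) with Δz = z₂ − z₁.
Δz = 8785.0 − 175.00 = 8610.0 m; Δz/H = 8610.0/10100 = 0.85248.
P₂ = 643.1 × exp(−0.85248) = 643.1 × 0.42636 = 274.19 Pa.

P ≈ 274 Pa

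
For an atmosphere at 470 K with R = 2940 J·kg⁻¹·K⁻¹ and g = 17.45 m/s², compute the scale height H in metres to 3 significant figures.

H ≈ 79200 m

The scale height of an isothermal atmosphere is H = RT/g.
H = 2940 × 470 / 17.45 = 1381800/17.45 = 79186 m.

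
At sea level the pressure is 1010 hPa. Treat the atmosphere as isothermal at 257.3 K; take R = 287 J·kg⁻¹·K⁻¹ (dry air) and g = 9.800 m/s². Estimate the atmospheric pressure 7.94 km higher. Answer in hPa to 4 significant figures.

P ≈ 352.1 hPa

Scale height: H = RT/g = 287 × 257.3 / 9.800 = 7535.2 m.
Barometric formula: P = P₀ exp(−z/H).
z/H = 7940.0/7535.2 = 1.0537; exp(−1.0537) = 0.34865.
P = 1010 × 0.34865 = 352.14 hPa.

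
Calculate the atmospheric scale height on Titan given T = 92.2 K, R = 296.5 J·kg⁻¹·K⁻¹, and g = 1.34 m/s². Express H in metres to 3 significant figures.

The scale height of an isothermal atmosphere is H = RT/g.
H = 296.5 × 92.2 / 1.34 = 27337/1.34 = 20401 m.

H ≈ 20400 m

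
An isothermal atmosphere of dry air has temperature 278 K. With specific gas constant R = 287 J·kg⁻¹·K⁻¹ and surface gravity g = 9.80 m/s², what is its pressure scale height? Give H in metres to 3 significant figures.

H ≈ 8140 m

The scale height of an isothermal atmosphere is H = RT/g.
H = 287 × 278 / 9.80 = 79786/9.80 = 8141.4 m.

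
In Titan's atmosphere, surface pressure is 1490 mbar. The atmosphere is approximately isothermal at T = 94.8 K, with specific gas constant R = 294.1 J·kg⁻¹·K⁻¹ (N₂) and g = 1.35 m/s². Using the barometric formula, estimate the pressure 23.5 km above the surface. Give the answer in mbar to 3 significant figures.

Scale height: H = RT/g = 294.1 × 94.8 / 1.35 = 20652 m.
Barometric formula: P = P₀ exp(−z/H).
z/H = 23500/20652 = 1.1379; exp(−1.1379) = 0.32049.
P = 1490 × 0.32049 = 477.53 mbar.

P ≈ 478 mbar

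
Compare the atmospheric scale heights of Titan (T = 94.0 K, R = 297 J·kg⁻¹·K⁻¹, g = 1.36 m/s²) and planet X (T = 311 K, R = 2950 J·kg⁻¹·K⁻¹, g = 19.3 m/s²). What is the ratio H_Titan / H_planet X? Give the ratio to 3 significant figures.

H_Titan/H_planet X ≈ 0.432

H = RT/g for each body.
H_Titan = 297 × 94.0 / 1.36 = 20528 m.
H_planet X = 2950 × 311 / 19.3 = 47536 m.
H_Titan/H_planet X = 20528/47536 = 0.43184.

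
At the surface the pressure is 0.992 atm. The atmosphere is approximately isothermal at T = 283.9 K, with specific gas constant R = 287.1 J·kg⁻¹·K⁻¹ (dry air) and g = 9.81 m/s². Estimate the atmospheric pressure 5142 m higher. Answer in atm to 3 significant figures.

Scale height: H = RT/g = 287.1 × 283.9 / 9.81 = 8308.6 m.
Barometric formula: P = P₀ exp(−z/H).
z/H = 5142.0/8308.6 = 0.61888; exp(−0.61888) = 0.53855.
P = 0.992 × 0.53855 = 0.53424 atm.

P ≈ 0.534 atm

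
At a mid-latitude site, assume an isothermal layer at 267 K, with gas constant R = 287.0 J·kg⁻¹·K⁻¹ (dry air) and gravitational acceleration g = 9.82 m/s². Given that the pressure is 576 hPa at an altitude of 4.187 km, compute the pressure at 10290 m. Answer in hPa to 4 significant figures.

Scale height: H = RT/g = 287.0 × 267 / 9.82 = 7803.4 m.
Between two levels, P₂ = P₁ exp(−Δz/H) with Δz = z₂ − z₁.
Δz = 10290 − 4187.0 = 6103.0 m; Δz/H = 6103.0/7803.4 = 0.78209.
P₂ = 576 × exp(−0.78209) = 576 × 0.45745 = 263.49 hPa.

P ≈ 263.5 hPa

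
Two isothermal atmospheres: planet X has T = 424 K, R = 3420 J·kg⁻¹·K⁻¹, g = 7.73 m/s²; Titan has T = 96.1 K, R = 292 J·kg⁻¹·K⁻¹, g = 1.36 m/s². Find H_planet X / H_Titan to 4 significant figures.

H_planet X/H_Titan ≈ 9.092

H = RT/g for each body.
H_planet X = 3420 × 424 / 7.73 = 187590 m.
H_Titan = 292 × 96.1 / 1.36 = 20633 m.
H_planet X/H_Titan = 187590/20633 = 9.0917.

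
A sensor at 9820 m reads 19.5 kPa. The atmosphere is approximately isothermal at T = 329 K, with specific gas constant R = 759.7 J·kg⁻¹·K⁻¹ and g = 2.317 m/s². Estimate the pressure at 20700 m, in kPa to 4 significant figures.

P ≈ 17.63 kPa

Scale height: H = RT/g = 759.7 × 329 / 2.317 = 107870 m.
Between two levels, P₂ = P₁ exp(−Δz/H) with Δz = z₂ − z₁.
Δz = 20700 − 9820.0 = 10880 m; Δz/H = 10880/107870 = 0.10086.
P₂ = 19.5 × exp(−0.10086) = 19.5 × 0.90406 = 17.629 kPa.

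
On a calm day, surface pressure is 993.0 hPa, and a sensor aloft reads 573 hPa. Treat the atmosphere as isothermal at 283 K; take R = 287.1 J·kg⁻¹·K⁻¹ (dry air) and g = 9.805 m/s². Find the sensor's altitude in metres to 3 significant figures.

z ≈ 4560 m

Scale height: H = RT/g = 287.1 × 283 / 9.805 = 8286.5 m.
Invert the barometric formula: z = H ln(P₀/P).
P₀/P = 993.0/573 = 1.7330; ln(1.7330) = 0.54985.
z = 8286.5 × 0.54985 = 4556.3 m.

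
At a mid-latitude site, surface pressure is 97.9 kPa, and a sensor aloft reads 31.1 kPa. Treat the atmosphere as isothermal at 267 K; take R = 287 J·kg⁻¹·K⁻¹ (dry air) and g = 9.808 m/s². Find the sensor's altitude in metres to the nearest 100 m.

z ≈ 9000 m

Scale height: H = RT/g = 287 × 267 / 9.808 = 7812.9 m.
Invert the barometric formula: z = H ln(P₀/P).
P₀/P = 97.9/31.1 = 3.1479; ln(3.1479) = 1.1467.
z = 7812.9 × 1.1467 = 8959.1 m.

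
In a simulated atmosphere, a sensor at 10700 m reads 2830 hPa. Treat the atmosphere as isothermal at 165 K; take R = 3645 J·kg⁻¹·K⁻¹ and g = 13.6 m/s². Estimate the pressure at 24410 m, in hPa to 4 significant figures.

P ≈ 2076 hPa

Scale height: H = RT/g = 3645 × 165 / 13.6 = 44222 m.
Between two levels, P₂ = P₁ exp(−Δz/H) with Δz = z₂ − z₁.
Δz = 24410 − 10700 = 13710 m; Δz/H = 13710/44222 = 0.31003.
P₂ = 2830 × exp(−0.31003) = 2830 × 0.73342 = 2075.6 hPa.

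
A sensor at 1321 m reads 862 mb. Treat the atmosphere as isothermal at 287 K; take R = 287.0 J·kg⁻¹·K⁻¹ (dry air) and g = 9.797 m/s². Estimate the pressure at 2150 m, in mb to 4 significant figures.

P ≈ 781.1 mb

Scale height: H = RT/g = 287.0 × 287 / 9.797 = 8407.6 m.
Between two levels, P₂ = P₁ exp(−Δz/H) with Δz = z₂ − z₁.
Δz = 2150.0 − 1321.0 = 829.00 m; Δz/H = 829.00/8407.6 = 0.098601.
P₂ = 862 × exp(−0.098601) = 862 × 0.90610 = 781.06 mb.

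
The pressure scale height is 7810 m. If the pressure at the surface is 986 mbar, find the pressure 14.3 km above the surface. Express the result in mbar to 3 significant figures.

Barometric formula: P = P₀ exp(−z/H).
z/H = 14300/7810.0 = 1.8310; exp(−1.8310) = 0.16025.
P = 986 × 0.16025 = 158.01 mbar.

P ≈ 158 mbar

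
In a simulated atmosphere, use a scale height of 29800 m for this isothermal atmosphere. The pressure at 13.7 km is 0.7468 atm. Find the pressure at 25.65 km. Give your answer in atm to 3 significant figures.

Between two levels, P₂ = P₁ exp(−Δz/H) with Δz = z₂ − z₁.
Δz = 25650 − 13700 = 11950 m; Δz/H = 11950/29800 = 0.40101.
P₂ = 0.7468 × exp(−0.40101) = 0.7468 × 0.66964 = 0.50009 atm.

P ≈ 0.500 atm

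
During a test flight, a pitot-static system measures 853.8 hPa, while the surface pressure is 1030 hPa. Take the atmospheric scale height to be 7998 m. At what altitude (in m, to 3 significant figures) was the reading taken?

z ≈ 1500 m

Invert the barometric formula: z = H ln(P₀/P).
P₀/P = 1030/853.8 = 1.2064; ln(1.2064) = 0.18764.
z = 7998.0 × 0.18764 = 1500.7 m.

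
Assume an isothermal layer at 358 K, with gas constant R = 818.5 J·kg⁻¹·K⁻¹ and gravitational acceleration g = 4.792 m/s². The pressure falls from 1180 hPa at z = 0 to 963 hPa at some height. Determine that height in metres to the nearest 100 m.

z ≈ 12400 m

Scale height: H = RT/g = 818.5 × 358 / 4.792 = 61148 m.
Invert the barometric formula: z = H ln(P₀/P).
P₀/P = 1180/963 = 1.2253; ln(1.2253) = 0.20319.
z = 61148 × 0.20319 = 12425 m.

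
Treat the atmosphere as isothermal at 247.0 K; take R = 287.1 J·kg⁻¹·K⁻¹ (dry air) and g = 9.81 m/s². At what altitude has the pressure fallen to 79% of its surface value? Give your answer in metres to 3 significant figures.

z ≈ 1700 m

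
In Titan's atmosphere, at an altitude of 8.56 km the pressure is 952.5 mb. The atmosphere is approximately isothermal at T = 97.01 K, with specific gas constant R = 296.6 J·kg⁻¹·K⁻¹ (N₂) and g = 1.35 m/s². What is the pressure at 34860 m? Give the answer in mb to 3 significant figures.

Scale height: H = RT/g = 296.6 × 97.01 / 1.35 = 21313 m.
Between two levels, P₂ = P₁ exp(−Δz/H) with Δz = z₂ − z₁.
Δz = 34860 − 8560.0 = 26300 m; Δz/H = 26300/21313 = 1.2340.
P₂ = 952.5 × exp(−1.2340) = 952.5 × 0.29113 = 277.30 mb.

P ≈ 277 mb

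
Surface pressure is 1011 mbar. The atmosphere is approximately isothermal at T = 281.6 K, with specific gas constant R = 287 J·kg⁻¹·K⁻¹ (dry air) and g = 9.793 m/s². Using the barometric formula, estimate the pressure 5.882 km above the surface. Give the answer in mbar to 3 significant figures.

P ≈ 496 mbar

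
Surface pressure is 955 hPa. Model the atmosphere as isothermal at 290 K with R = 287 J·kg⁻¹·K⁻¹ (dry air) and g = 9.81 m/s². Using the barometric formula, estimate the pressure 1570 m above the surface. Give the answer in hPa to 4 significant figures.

Scale height: H = RT/g = 287 × 290 / 9.81 = 8484.2 m.
Barometric formula: P = P₀ exp(−z/H).
z/H = 1570.0/8484.2 = 0.18505; exp(−0.18505) = 0.83106.
P = 955 × 0.83106 = 793.66 hPa.

P ≈ 793.7 hPa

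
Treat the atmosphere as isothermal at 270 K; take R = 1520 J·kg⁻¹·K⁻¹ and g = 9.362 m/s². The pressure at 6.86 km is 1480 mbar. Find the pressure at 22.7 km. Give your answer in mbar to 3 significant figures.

P ≈ 1030 mbar

Scale height: H = RT/g = 1520 × 270 / 9.362 = 43837 m.
Between two levels, P₂ = P₁ exp(−Δz/H) with Δz = z₂ − z₁.
Δz = 22700 − 6860.0 = 15840 m; Δz/H = 15840/43837 = 0.36134.
P₂ = 1480 × exp(−0.36134) = 1480 × 0.69674 = 1031.2 mbar.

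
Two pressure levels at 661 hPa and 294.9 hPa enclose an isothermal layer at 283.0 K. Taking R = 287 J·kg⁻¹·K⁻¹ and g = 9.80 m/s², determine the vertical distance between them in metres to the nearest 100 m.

Δz ≈ 6700 m

Hypsometric equation: Δz = (R T̄/g) ln(P₁/P₂).
R T̄/g = 287 × 283.0 / 9.80 = 8287.9 m.
ln(661/294.9) = ln(2.2414) = 0.80710.
Δz = 8287.9 × 0.80710 = 6689.2 m.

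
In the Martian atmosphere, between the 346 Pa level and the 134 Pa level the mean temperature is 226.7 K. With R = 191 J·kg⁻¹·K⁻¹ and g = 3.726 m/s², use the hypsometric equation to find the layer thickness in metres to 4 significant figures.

Δz ≈ 11020 m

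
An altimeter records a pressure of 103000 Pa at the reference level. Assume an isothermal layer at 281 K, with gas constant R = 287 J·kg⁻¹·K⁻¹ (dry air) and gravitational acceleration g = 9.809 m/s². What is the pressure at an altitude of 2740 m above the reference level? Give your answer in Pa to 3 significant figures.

P ≈ 73800 Pa

Scale height: H = RT/g = 287 × 281 / 9.809 = 8221.7 m.
Barometric formula: P = P₀ exp(−z/H).
z/H = 2740.0/8221.7 = 0.33326; exp(−0.33326) = 0.71658.
P = 103000 × 0.71658 = 73808 Pa.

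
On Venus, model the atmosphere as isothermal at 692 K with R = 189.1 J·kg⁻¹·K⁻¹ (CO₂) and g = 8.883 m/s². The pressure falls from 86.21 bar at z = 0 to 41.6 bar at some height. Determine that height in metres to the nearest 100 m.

z ≈ 10700 m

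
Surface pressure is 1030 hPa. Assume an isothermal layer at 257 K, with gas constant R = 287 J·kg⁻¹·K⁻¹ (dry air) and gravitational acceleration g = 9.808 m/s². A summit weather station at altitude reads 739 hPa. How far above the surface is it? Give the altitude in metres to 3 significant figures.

z ≈ 2500 m

Scale height: H = RT/g = 287 × 257 / 9.808 = 7520.3 m.
Invert the barometric formula: z = H ln(P₀/P).
P₀/P = 1030/739 = 1.3938; ln(1.3938) = 0.33203.
z = 7520.3 × 0.33203 = 2497.0 m.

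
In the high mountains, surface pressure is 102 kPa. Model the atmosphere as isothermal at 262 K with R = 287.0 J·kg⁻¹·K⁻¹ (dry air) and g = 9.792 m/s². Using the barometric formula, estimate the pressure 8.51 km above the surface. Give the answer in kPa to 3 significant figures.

Scale height: H = RT/g = 287.0 × 262 / 9.792 = 7679.1 m.
Barometric formula: P = P₀ exp(−z/H).
z/H = 8510.0/7679.1 = 1.1082; exp(−1.1082) = 0.33015.
P = 102 × 0.33015 = 33.675 kPa.

P ≈ 33.7 kPa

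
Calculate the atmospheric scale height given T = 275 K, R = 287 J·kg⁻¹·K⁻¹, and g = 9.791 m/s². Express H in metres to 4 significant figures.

H ≈ 8061 m

The scale height of an isothermal atmosphere is H = RT/g.
H = 287 × 275 / 9.791 = 78925/9.791 = 8061.0 m.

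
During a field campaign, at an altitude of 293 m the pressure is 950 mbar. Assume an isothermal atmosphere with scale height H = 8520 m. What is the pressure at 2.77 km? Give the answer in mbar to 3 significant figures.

Between two levels, P₂ = P₁ exp(−Δz/H) with Δz = z₂ − z₁.
Δz = 2770.0 − 293.00 = 2477.0 m; Δz/H = 2477.0/8520.0 = 0.29073.
P₂ = 950 × exp(−0.29073) = 950 × 0.74772 = 710.33 mbar.

P ≈ 710 mbar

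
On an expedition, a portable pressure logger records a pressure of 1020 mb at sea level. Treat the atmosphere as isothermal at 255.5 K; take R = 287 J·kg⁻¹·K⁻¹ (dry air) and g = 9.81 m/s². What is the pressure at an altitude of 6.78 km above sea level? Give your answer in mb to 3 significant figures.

Scale height: H = RT/g = 287 × 255.5 / 9.81 = 7474.9 m.
Barometric formula: P = P₀ exp(−z/H).
z/H = 6780.0/7474.9 = 0.90704; exp(−0.90704) = 0.40372.
P = 1020 × 0.40372 = 411.79 mb.

P ≈ 412 mb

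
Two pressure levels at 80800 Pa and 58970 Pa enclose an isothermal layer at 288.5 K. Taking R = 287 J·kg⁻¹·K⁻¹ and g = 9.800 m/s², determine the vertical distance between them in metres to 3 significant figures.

Hypsometric equation: Δz = (R T̄/g) ln(P₁/P₂).
R T̄/g = 287 × 288.5 / 9.800 = 8448.9 m.
ln(80800/58970) = ln(1.3702) = 0.31496.
Δz = 8448.9 × 0.31496 = 2661.1 m.

Δz ≈ 2660 m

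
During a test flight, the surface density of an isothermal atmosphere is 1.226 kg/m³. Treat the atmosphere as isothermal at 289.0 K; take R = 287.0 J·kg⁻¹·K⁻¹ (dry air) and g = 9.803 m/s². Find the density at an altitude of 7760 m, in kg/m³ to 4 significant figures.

ρ ≈ 0.4900 kg/m³

Scale height: H = RT/g = 287.0 × 289.0 / 9.803 = 8461.0 m.
In an isothermal atmosphere, density decays like pressure: ρ = ρ₀ exp(−z/H).
z/H = 7760.0/8461.0 = 0.91715; exp(−0.91715) = 0.39966.
ρ = 1.226 × 0.39966 = 0.48998 kg/m³.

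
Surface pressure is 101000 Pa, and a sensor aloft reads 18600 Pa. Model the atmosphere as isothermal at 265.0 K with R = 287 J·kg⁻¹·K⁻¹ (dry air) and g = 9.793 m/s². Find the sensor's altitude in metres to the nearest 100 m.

Scale height: H = RT/g = 287 × 265.0 / 9.793 = 7766.3 m.
Invert the barometric formula: z = H ln(P₀/P).
P₀/P = 101000/18600 = 5.4301; ln(5.4301) = 1.6920.
z = 7766.3 × 1.6920 = 13141 m.

z ≈ 13100 m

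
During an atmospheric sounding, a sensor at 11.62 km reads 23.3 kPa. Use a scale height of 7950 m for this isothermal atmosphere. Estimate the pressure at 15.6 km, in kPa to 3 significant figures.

P ≈ 14.1 kPa

Between two levels, P₂ = P₁ exp(−Δz/H) with Δz = z₂ − z₁.
Δz = 15600 − 11620 = 3980.0 m; Δz/H = 3980.0/7950.0 = 0.50063.
P₂ = 23.3 × exp(−0.50063) = 23.3 × 0.60615 = 14.123 kPa.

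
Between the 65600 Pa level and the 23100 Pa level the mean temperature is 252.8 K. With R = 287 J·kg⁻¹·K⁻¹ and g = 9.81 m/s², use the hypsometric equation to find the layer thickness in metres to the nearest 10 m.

Δz ≈ 7720 m

Hypsometric equation: Δz = (R T̄/g) ln(P₁/P₂).
R T̄/g = 287 × 252.8 / 9.81 = 7395.9 m.
ln(65600/23100) = ln(2.8398) = 1.0437.
Δz = 7395.9 × 1.0437 = 7719.1 m.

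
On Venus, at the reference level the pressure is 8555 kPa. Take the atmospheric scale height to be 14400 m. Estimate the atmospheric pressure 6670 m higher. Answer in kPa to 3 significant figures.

Barometric formula: P = P₀ exp(−z/H).
z/H = 6670.0/14400 = 0.46319; exp(−0.46319) = 0.62927.
P = 8555 × 0.62927 = 5383.4 kPa.

P ≈ 5380 kPa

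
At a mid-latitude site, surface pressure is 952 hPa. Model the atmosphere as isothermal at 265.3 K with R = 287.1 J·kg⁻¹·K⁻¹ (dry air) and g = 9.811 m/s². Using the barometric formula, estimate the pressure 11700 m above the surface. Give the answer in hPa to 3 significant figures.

P ≈ 211 hPa

Scale height: H = RT/g = 287.1 × 265.3 / 9.811 = 7763.5 m.
Barometric formula: P = P₀ exp(−z/H).
z/H = 11700/7763.5 = 1.5071; exp(−1.5071) = 0.22155.
P = 952 × 0.22155 = 210.92 hPa.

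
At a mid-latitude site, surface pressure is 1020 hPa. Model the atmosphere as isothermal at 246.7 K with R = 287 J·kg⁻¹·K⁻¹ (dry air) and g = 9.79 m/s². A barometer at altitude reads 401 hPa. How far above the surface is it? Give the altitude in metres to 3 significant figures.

Scale height: H = RT/g = 287 × 246.7 / 9.79 = 7232.2 m.
Invert the barometric formula: z = H ln(P₀/P).
P₀/P = 1020/401 = 2.5436; ln(2.5436) = 0.93358.
z = 7232.2 × 0.93358 = 6751.8 m.

z ≈ 6750 m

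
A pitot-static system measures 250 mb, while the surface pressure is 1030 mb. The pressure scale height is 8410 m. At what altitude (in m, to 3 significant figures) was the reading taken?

z ≈ 11900 m

Invert the barometric formula: z = H ln(P₀/P).
P₀/P = 1030/250 = 4.1200; ln(4.1200) = 1.4159.
z = 8410.0 × 1.4159 = 11908 m.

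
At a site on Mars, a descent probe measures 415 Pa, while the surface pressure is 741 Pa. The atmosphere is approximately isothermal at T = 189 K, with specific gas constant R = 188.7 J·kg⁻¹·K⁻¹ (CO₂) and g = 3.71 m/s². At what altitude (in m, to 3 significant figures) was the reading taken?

z ≈ 5570 m

Scale height: H = RT/g = 188.7 × 189 / 3.71 = 9613.0 m.
Invert the barometric formula: z = H ln(P₀/P).
P₀/P = 741/415 = 1.7855; ln(1.7855) = 0.57970.
z = 9613.0 × 0.57970 = 5572.7 m.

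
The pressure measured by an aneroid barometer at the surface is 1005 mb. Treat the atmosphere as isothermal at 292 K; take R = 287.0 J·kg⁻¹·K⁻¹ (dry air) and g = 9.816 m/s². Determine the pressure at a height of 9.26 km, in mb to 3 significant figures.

P ≈ 340 mb

Scale height: H = RT/g = 287.0 × 292 / 9.816 = 8537.5 m.
Barometric formula: P = P₀ exp(−z/H).
z/H = 9260.0/8537.5 = 1.0846; exp(−1.0846) = 0.33804.
P = 1005 × 0.33804 = 339.73 mb.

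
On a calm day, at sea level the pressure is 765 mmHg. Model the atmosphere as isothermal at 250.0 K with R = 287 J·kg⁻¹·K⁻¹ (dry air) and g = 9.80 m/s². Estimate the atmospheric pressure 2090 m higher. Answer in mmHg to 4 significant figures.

P ≈ 575.0 mmHg

Scale height: H = RT/g = 287 × 250.0 / 9.80 = 7321.4 m.
Barometric formula: P = P₀ exp(−z/H).
z/H = 2090.0/7321.4 = 0.28546; exp(−0.28546) = 0.75167.
P = 765 × 0.75167 = 575.03 mmHg.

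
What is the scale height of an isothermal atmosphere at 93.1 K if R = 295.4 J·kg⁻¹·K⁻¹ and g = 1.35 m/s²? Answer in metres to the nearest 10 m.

H ≈ 20370 m

The scale height of an isothermal atmosphere is H = RT/g.
H = 295.4 × 93.1 / 1.35 = 27502/1.35 = 20372 m.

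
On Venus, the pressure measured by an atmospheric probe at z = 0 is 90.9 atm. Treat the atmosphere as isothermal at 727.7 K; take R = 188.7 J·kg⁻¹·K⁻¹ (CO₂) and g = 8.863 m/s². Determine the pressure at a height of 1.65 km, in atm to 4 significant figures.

Scale height: H = RT/g = 188.7 × 727.7 / 8.863 = 15493 m.
Barometric formula: P = P₀ exp(−z/H).
z/H = 1650.0/15493 = 0.10650; exp(−0.10650) = 0.89898.
P = 90.9 × 0.89898 = 81.717 atm.

P ≈ 81.72 atm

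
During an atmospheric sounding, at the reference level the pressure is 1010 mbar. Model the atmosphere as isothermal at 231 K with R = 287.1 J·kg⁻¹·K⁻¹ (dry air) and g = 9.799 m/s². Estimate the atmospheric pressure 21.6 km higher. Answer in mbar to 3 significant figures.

P ≈ 41.5 mbar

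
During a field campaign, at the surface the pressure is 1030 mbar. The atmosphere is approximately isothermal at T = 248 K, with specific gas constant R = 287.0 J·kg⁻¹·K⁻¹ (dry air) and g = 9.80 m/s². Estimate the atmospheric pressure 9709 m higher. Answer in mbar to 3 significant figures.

P ≈ 271 mbar

Scale height: H = RT/g = 287.0 × 248 / 9.80 = 7262.9 m.
Barometric formula: P = P₀ exp(−z/H).
z/H = 9709.0/7262.9 = 1.3368; exp(−1.3368) = 0.26268.
P = 1030 × 0.26268 = 270.56 mbar.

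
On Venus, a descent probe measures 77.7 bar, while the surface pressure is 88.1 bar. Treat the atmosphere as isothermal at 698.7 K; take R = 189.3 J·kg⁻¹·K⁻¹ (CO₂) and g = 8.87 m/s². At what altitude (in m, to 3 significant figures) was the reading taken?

z ≈ 1870 m

Scale height: H = RT/g = 189.3 × 698.7 / 8.87 = 14911 m.
Invert the barometric formula: z = H ln(P₀/P).
P₀/P = 88.1/77.7 = 1.1338; ln(1.1338) = 0.12557.
z = 14911 × 0.12557 = 1872.4 m.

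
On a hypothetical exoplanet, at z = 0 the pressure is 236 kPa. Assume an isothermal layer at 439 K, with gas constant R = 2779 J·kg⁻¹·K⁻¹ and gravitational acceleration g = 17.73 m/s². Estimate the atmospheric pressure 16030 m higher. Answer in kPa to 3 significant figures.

P ≈ 187 kPa

Scale height: H = RT/g = 2779 × 439 / 17.73 = 68809 m.
Barometric formula: P = P₀ exp(−z/H).
z/H = 16030/68809 = 0.23296; exp(−0.23296) = 0.79219.
P = 236 × 0.79219 = 186.96 kPa.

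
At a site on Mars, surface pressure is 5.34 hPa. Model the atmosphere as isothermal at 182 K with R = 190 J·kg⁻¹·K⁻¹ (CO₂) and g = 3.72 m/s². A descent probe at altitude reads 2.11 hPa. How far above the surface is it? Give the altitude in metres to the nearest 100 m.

z ≈ 8600 m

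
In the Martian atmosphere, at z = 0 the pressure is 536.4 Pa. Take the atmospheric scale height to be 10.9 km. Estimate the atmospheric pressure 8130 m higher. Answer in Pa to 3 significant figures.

Barometric formula: P = P₀ exp(−z/H).
z/H = 8130.0/10900 = 0.74587; exp(−0.74587) = 0.47432.
P = 536.4 × 0.47432 = 254.43 Pa.

P ≈ 254 Pa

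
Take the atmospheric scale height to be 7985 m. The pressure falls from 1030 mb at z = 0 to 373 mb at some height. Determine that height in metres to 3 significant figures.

z ≈ 8110 m

Invert the barometric formula: z = H ln(P₀/P).
P₀/P = 1030/373 = 2.7614; ln(2.7614) = 1.0157.
z = 7985.0 × 1.0157 = 8110.4 m.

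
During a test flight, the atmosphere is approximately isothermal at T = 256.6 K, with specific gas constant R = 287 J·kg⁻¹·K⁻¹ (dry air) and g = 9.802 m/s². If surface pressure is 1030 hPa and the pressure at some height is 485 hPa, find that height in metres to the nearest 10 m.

Scale height: H = RT/g = 287 × 256.6 / 9.802 = 7513.2 m.
Invert the barometric formula: z = H ln(P₀/P).
P₀/P = 1030/485 = 2.1237; ln(2.1237) = 0.75316.
z = 7513.2 × 0.75316 = 5658.6 m.

z ≈ 5660 m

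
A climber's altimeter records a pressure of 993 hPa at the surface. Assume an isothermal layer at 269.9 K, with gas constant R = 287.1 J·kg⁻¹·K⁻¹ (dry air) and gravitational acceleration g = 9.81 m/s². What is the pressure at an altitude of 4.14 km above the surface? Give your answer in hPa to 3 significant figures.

P ≈ 588 hPa

Scale height: H = RT/g = 287.1 × 269.9 / 9.81 = 7898.9 m.
Barometric formula: P = P₀ exp(−z/H).
z/H = 4140.0/7898.9 = 0.52412; exp(−0.52412) = 0.59208.
P = 993 × 0.59208 = 587.94 hPa.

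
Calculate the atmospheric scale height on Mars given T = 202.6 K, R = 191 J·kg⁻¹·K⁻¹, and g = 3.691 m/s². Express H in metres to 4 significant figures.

The scale height of an isothermal atmosphere is H = RT/g.
H = 191 × 202.6 / 3.691 = 38697/3.691 = 10484 m.

H ≈ 10480 m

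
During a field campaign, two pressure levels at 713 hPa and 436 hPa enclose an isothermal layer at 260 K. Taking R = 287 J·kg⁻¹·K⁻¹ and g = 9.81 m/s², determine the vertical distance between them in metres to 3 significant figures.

Hypsometric equation: Δz = (R T̄/g) ln(P₁/P₂).
R T̄/g = 287 × 260 / 9.81 = 7606.5 m.
ln(713/436) = ln(1.6353) = 0.49183.
Δz = 7606.5 × 0.49183 = 3741.1 m.

Δz ≈ 3740 m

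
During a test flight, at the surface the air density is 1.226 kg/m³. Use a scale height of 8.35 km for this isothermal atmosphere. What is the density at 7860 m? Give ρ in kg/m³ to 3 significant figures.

In an isothermal atmosphere, density decays like pressure: ρ = ρ₀ exp(−z/H).
z/H = 7860.0/8350.0 = 0.94132; exp(−0.94132) = 0.39011.
ρ = 1.226 × 0.39011 = 0.47827 kg/m³.

ρ ≈ 0.478 kg/m³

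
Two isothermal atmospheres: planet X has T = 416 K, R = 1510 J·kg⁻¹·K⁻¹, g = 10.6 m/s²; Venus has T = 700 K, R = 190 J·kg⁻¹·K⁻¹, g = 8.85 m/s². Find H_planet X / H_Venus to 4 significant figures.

H_planet X/H_Venus ≈ 3.943

H = RT/g for each body.
H_planet X = 1510 × 416 / 10.6 = 59260 m.
H_Venus = 190 × 700 / 8.85 = 15028 m.
H_planet X/H_Venus = 59260/15028 = 3.9433.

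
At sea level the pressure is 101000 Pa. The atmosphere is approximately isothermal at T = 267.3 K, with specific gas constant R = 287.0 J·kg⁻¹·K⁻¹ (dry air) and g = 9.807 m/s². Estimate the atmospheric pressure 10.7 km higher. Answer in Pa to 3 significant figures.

P ≈ 25700 Pa

Scale height: H = RT/g = 287.0 × 267.3 / 9.807 = 7822.5 m.
Barometric formula: P = P₀ exp(−z/H).
z/H = 10700/7822.5 = 1.3678; exp(−1.3678) = 0.25467.
P = 101000 × 0.25467 = 25722 Pa.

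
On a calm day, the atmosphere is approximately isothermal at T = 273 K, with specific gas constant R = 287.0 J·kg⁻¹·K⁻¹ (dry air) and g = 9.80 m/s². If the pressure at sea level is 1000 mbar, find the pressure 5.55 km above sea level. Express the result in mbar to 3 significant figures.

Scale height: H = RT/g = 287.0 × 273 / 9.80 = 7995.0 m.
Barometric formula: P = P₀ exp(−z/H).
z/H = 5550.0/7995.0 = 0.69418; exp(−0.69418) = 0.49948.
P = 1000 × 0.49948 = 499.48 mbar.

P ≈ 499 mbar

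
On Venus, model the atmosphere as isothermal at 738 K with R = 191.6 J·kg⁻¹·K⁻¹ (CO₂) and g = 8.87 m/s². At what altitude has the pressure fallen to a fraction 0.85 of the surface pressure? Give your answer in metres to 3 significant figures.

Scale height: H = RT/g = 191.6 × 738 / 8.87 = 15941 m.
Set P/P₀ = exp(−z/H) = 0.85, so z = −H ln(0.85).
−ln(0.85) = 0.16252; z = 15941 × 0.16252 = 2590.7 m.

z ≈ 2590 m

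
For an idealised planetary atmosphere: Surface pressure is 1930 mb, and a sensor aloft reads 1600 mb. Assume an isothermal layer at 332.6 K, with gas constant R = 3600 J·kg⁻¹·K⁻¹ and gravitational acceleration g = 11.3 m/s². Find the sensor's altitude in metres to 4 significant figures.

Scale height: H = RT/g = 3600 × 332.6 / 11.3 = 105960 m.
Invert the barometric formula: z = H ln(P₀/P).
P₀/P = 1930/1600 = 1.2063; ln(1.2063) = 0.18756.
z = 105960 × 0.18756 = 19874 m.

z ≈ 19870 m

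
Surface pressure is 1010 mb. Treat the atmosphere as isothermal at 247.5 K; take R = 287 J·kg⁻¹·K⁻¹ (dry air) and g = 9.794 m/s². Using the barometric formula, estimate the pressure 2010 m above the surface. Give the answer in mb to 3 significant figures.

Scale height: H = RT/g = 287 × 247.5 / 9.794 = 7252.7 m.
Barometric formula: P = P₀ exp(−z/H).
z/H = 2010.0/7252.7 = 0.27714; exp(−0.27714) = 0.75795.
P = 1010 × 0.75795 = 765.53 mb.

P ≈ 766 mb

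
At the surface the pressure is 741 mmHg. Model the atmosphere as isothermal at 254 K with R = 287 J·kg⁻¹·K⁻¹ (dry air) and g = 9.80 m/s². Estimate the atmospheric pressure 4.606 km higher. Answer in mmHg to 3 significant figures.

Scale height: H = RT/g = 287 × 254 / 9.80 = 7438.6 m.
Barometric formula: P = P₀ exp(−z/H).
z/H = 4606.0/7438.6 = 0.61920; exp(−0.61920) = 0.53837.
P = 741 × 0.53837 = 398.93 mmHg.

P ≈ 399 mmHg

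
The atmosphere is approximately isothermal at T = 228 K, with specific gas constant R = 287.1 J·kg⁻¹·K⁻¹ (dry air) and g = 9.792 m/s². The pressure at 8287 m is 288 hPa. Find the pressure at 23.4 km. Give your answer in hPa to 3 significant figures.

P ≈ 30.0 hPa

Scale height: H = RT/g = 287.1 × 228 / 9.792 = 6684.9 m.
Between two levels, P₂ = P₁ exp(−Δz/H) with Δz = z₂ − z₁.
Δz = 23400 − 8287.0 = 15113 m; Δz/H = 15113/6684.9 = 2.2608.
P₂ = 288 × exp(−2.2608) = 288 × 0.10427 = 30.030 hPa.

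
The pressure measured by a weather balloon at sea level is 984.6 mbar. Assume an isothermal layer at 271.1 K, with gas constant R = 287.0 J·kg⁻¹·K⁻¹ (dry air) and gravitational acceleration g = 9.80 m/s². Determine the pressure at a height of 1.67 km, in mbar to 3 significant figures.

P ≈ 798 mbar

Scale height: H = RT/g = 287.0 × 271.1 / 9.80 = 7939.4 m.
Barometric formula: P = P₀ exp(−z/H).
z/H = 1670.0/7939.4 = 0.21034; exp(−0.21034) = 0.81031.
P = 984.6 × 0.81031 = 797.83 mbar.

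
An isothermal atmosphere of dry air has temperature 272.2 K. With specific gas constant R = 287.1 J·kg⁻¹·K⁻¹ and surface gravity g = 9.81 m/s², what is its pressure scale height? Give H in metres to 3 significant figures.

H ≈ 7970 m

The scale height of an isothermal atmosphere is H = RT/g.
H = 287.1 × 272.2 / 9.81 = 78149/9.81 = 7966.3 m.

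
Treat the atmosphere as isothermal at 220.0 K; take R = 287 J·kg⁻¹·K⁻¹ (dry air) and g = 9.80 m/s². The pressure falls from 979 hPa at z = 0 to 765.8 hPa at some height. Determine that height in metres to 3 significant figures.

z ≈ 1580 m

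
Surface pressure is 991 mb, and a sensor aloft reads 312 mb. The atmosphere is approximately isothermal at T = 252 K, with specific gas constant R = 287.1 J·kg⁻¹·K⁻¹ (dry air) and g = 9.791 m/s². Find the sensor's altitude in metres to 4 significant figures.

Scale height: H = RT/g = 287.1 × 252 / 9.791 = 7389.4 m.
Invert the barometric formula: z = H ln(P₀/P).
P₀/P = 991/312 = 3.1763; ln(3.1763) = 1.1557.
z = 7389.4 × 1.1557 = 8539.9 m.

z ≈ 8540 m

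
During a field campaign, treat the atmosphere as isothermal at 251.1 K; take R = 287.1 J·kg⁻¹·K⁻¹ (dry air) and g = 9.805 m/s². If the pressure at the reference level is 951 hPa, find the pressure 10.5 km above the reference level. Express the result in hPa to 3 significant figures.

P ≈ 228 hPa

Scale height: H = RT/g = 287.1 × 251.1 / 9.805 = 7352.5 m.
Barometric formula: P = P₀ exp(−z/H).
z/H = 10500/7352.5 = 1.4281; exp(−1.4281) = 0.23976.
P = 951 × 0.23976 = 228.01 hPa.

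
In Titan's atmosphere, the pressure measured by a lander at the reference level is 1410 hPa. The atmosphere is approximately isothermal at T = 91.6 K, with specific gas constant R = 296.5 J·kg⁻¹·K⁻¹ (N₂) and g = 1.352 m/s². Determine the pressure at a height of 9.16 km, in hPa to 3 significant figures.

Scale height: H = RT/g = 296.5 × 91.6 / 1.352 = 20088 m.
Barometric formula: P = P₀ exp(−z/H).
z/H = 9160.0/20088 = 0.45599; exp(−0.45599) = 0.63382.
P = 1410 × 0.63382 = 893.69 hPa.

P ≈ 894 hPa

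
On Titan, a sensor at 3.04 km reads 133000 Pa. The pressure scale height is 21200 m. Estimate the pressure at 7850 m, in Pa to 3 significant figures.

P ≈ 106000 Pa

Between two levels, P₂ = P₁ exp(−Δz/H) with Δz = z₂ − z₁.
Δz = 7850.0 − 3040.0 = 4810.0 m; Δz/H = 4810.0/21200 = 0.22689.
P₂ = 133000 × exp(−0.22689) = 133000 × 0.79701 = 106000 Pa.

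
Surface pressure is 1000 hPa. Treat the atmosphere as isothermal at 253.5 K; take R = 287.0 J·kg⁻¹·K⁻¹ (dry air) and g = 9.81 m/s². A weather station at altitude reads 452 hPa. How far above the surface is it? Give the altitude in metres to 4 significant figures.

z ≈ 5889 m

Scale height: H = RT/g = 287.0 × 253.5 / 9.81 = 7416.4 m.
Invert the barometric formula: z = H ln(P₀/P).
P₀/P = 1000/452 = 2.2124; ln(2.2124) = 0.79408.
z = 7416.4 × 0.79408 = 5889.2 m.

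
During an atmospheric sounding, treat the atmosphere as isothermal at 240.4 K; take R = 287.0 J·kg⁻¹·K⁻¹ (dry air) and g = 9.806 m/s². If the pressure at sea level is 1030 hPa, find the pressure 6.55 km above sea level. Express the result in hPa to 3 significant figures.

P ≈ 406 hPa

Scale height: H = RT/g = 287.0 × 240.4 / 9.806 = 7036.0 m.
Barometric formula: P = P₀ exp(−z/H).
z/H = 6550.0/7036.0 = 0.93093; exp(−0.93093) = 0.39419.
P = 1030 × 0.39419 = 406.02 hPa.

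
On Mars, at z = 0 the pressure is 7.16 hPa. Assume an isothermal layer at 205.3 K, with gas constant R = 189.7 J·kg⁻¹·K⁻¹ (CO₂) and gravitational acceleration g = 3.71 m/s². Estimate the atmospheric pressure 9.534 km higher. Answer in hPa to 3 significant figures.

P ≈ 2.89 hPa

Scale height: H = RT/g = 189.7 × 205.3 / 3.71 = 10497 m.
Barometric formula: P = P₀ exp(−z/H).
z/H = 9534.0/10497 = 0.90826; exp(−0.90826) = 0.40323.
P = 7.16 × 0.40323 = 2.8871 hPa.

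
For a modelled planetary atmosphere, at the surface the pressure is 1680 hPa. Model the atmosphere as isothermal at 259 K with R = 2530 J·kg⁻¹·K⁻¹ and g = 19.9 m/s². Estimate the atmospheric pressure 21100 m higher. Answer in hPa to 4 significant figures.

Scale height: H = RT/g = 2530 × 259 / 19.9 = 32928 m.
Barometric formula: P = P₀ exp(−z/H).
z/H = 21100/32928 = 0.64079; exp(−0.64079) = 0.52688.
P = 1680 × 0.52688 = 885.16 hPa.

P ≈ 885.2 hPa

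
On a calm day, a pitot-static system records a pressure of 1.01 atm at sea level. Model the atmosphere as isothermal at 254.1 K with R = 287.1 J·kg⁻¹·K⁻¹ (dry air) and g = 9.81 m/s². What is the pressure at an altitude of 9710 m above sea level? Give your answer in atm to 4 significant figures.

Scale height: H = RT/g = 287.1 × 254.1 / 9.81 = 7436.5 m.
Barometric formula: P = P₀ exp(−z/H).
z/H = 9710.0/7436.5 = 1.3057; exp(−1.3057) = 0.27098.
P = 1.01 × 0.27098 = 0.27369 atm.

P ≈ 0.2737 atm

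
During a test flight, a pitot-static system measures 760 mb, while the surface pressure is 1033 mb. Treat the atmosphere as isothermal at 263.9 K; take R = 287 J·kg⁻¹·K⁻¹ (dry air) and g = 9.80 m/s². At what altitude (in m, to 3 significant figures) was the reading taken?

Scale height: H = RT/g = 287 × 263.9 / 9.80 = 7728.5 m.
Invert the barometric formula: z = H ln(P₀/P).
P₀/P = 1033/760 = 1.3592; ln(1.3592) = 0.30690.
z = 7728.5 × 0.30690 = 2371.9 m.

z ≈ 2370 m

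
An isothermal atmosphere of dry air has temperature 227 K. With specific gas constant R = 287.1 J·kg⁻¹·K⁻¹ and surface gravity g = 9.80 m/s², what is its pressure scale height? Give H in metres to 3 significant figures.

H ≈ 6650 m

The scale height of an isothermal atmosphere is H = RT/g.
H = 287.1 × 227 / 9.80 = 65172/9.80 = 6650.2 m.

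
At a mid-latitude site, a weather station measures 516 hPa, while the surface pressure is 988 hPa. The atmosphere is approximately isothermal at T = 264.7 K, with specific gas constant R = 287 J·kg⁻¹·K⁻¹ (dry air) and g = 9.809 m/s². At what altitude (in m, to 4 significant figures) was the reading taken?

z ≈ 5031 m

Scale height: H = RT/g = 287 × 264.7 / 9.809 = 7744.8 m.
Invert the barometric formula: z = H ln(P₀/P).
P₀/P = 988/516 = 1.9147; ln(1.9147) = 0.64956.
z = 7744.8 × 0.64956 = 5030.7 m.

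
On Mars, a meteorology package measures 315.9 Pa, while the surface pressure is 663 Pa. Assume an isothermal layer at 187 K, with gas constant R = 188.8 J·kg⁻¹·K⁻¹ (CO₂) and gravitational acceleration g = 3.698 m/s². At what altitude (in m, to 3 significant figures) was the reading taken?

Scale height: H = RT/g = 188.8 × 187 / 3.698 = 9547.2 m.
Invert the barometric formula: z = H ln(P₀/P).
P₀/P = 663/315.9 = 2.0988; ln(2.0988) = 0.74137.
z = 9547.2 × 0.74137 = 7078.0 m.

z ≈ 7080 m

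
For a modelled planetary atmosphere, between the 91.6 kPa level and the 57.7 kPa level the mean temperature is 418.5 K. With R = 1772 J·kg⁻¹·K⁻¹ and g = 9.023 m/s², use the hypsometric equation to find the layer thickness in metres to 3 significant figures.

Hypsometric equation: Δz = (R T̄/g) ln(P₁/P₂).
R T̄/g = 1772 × 418.5 / 9.023 = 82188 m.
ln(91.6/57.7) = ln(1.5875) = 0.46216.
Δz = 82188 × 0.46216 = 37984 m.

Δz ≈ 38000 m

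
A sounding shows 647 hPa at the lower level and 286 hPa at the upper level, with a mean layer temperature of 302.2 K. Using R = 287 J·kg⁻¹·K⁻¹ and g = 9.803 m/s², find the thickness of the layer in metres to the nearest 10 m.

Hypsometric equation: Δz = (R T̄/g) ln(P₁/P₂).
R T̄/g = 287 × 302.2 / 9.803 = 8847.4 m.
ln(647/286) = ln(2.2622) = 0.81634.
Δz = 8847.4 × 0.81634 = 7222.5 m.

Δz ≈ 7220 m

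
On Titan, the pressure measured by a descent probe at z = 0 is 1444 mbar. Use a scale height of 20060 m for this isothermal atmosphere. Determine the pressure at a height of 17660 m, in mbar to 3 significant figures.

P ≈ 599 mbar

Barometric formula: P = P₀ exp(−z/H).
z/H = 17660/20060 = 0.88036; exp(−0.88036) = 0.41463.
P = 1444 × 0.41463 = 598.73 mbar.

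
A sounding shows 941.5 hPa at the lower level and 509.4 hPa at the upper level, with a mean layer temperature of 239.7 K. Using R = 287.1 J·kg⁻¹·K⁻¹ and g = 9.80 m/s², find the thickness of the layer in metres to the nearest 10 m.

Δz ≈ 4310 m

Hypsometric equation: Δz = (R T̄/g) ln(P₁/P₂).
R T̄/g = 287.1 × 239.7 / 9.80 = 7022.2 m.
ln(941.5/509.4) = ln(1.8483) = 0.61427.
Δz = 7022.2 × 0.61427 = 4313.5 m.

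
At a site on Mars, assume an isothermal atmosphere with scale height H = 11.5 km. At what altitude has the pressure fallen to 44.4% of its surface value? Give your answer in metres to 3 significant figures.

z ≈ 9340 m

Set P/P₀ = exp(−z/H) = 0.444, so z = −H ln(0.444).
−ln(0.444) = 0.81193; z = 11500 × 0.81193 = 9337.2 m.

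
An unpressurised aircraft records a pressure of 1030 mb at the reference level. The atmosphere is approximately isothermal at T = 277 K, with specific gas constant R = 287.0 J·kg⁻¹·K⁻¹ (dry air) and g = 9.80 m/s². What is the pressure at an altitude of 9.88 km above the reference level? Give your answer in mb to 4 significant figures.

P ≈ 304.7 mb

Scale height: H = RT/g = 287.0 × 277 / 9.80 = 8112.1 m.
Barometric formula: P = P₀ exp(−z/H).
z/H = 9880.0/8112.1 = 1.2179; exp(−1.2179) = 0.29585.
P = 1030 × 0.29585 = 304.73 mb.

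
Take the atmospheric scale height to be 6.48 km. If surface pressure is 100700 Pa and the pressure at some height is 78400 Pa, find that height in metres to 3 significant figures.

Invert the barometric formula: z = H ln(P₀/P).
P₀/P = 100700/78400 = 1.2844; ln(1.2844) = 0.25029.
z = 6480.0 × 0.25029 = 1621.9 m.

z ≈ 1620 m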